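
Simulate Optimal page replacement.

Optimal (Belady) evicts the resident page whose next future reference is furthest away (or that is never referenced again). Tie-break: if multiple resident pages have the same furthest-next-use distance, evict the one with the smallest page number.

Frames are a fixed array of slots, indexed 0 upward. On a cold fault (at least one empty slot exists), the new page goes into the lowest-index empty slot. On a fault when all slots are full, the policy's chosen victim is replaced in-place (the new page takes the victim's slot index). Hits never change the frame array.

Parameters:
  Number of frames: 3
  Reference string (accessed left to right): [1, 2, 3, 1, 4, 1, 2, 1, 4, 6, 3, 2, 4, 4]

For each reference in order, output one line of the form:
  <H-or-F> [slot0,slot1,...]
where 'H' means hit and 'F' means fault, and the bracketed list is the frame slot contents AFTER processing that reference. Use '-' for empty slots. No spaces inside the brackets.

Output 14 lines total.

F [1,-,-]
F [1,2,-]
F [1,2,3]
H [1,2,3]
F [1,2,4]
H [1,2,4]
H [1,2,4]
H [1,2,4]
H [1,2,4]
F [6,2,4]
F [3,2,4]
H [3,2,4]
H [3,2,4]
H [3,2,4]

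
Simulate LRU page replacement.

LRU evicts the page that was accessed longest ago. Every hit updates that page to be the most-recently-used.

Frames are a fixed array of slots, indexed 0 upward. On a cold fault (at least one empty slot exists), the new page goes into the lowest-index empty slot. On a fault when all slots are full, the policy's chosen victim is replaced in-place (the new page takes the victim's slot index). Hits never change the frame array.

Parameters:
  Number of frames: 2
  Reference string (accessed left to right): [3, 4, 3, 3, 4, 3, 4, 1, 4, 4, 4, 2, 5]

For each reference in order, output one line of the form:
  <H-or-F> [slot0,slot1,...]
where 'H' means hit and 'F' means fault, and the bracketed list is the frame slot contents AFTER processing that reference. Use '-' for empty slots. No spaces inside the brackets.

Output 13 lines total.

F [3,-]
F [3,4]
H [3,4]
H [3,4]
H [3,4]
H [3,4]
H [3,4]
F [1,4]
H [1,4]
H [1,4]
H [1,4]
F [2,4]
F [2,5]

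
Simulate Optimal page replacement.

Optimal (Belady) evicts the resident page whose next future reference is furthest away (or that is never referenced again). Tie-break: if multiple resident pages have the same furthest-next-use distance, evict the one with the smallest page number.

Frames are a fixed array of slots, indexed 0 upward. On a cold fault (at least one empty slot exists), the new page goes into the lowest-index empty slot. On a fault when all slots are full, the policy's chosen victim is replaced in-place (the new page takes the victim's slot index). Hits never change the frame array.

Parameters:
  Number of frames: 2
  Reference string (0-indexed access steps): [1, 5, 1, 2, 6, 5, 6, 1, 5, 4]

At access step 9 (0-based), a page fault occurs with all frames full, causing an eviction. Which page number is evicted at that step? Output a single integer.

Step 0: ref 1 -> FAULT, frames=[1,-]
Step 1: ref 5 -> FAULT, frames=[1,5]
Step 2: ref 1 -> HIT, frames=[1,5]
Step 3: ref 2 -> FAULT, evict 1, frames=[2,5]
Step 4: ref 6 -> FAULT, evict 2, frames=[6,5]
Step 5: ref 5 -> HIT, frames=[6,5]
Step 6: ref 6 -> HIT, frames=[6,5]
Step 7: ref 1 -> FAULT, evict 6, frames=[1,5]
Step 8: ref 5 -> HIT, frames=[1,5]
Step 9: ref 4 -> FAULT, evict 1, frames=[4,5]
At step 9: evicted page 1

Answer: 1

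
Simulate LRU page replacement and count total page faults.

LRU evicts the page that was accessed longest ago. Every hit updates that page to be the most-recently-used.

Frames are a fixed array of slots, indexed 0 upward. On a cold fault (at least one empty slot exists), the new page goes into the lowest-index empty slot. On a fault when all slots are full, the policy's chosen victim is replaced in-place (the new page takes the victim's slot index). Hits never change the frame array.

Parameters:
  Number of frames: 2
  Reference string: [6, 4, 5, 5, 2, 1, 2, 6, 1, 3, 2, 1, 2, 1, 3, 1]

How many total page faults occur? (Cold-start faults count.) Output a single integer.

Answer: 11

Derivation:
Step 0: ref 6 → FAULT, frames=[6,-]
Step 1: ref 4 → FAULT, frames=[6,4]
Step 2: ref 5 → FAULT (evict 6), frames=[5,4]
Step 3: ref 5 → HIT, frames=[5,4]
Step 4: ref 2 → FAULT (evict 4), frames=[5,2]
Step 5: ref 1 → FAULT (evict 5), frames=[1,2]
Step 6: ref 2 → HIT, frames=[1,2]
Step 7: ref 6 → FAULT (evict 1), frames=[6,2]
Step 8: ref 1 → FAULT (evict 2), frames=[6,1]
Step 9: ref 3 → FAULT (evict 6), frames=[3,1]
Step 10: ref 2 → FAULT (evict 1), frames=[3,2]
Step 11: ref 1 → FAULT (evict 3), frames=[1,2]
Step 12: ref 2 → HIT, frames=[1,2]
Step 13: ref 1 → HIT, frames=[1,2]
Step 14: ref 3 → FAULT (evict 2), frames=[1,3]
Step 15: ref 1 → HIT, frames=[1,3]
Total faults: 11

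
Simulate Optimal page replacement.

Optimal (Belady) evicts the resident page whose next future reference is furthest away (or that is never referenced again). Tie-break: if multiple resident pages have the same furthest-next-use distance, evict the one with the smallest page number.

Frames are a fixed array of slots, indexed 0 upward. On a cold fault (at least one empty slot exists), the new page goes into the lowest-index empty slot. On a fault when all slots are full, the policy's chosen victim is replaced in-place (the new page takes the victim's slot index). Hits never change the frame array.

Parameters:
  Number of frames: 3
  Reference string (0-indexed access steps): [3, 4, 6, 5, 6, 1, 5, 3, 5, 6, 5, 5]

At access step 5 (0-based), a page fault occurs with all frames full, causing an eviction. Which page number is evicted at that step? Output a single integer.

Answer: 6

Derivation:
Step 0: ref 3 -> FAULT, frames=[3,-,-]
Step 1: ref 4 -> FAULT, frames=[3,4,-]
Step 2: ref 6 -> FAULT, frames=[3,4,6]
Step 3: ref 5 -> FAULT, evict 4, frames=[3,5,6]
Step 4: ref 6 -> HIT, frames=[3,5,6]
Step 5: ref 1 -> FAULT, evict 6, frames=[3,5,1]
At step 5: evicted page 6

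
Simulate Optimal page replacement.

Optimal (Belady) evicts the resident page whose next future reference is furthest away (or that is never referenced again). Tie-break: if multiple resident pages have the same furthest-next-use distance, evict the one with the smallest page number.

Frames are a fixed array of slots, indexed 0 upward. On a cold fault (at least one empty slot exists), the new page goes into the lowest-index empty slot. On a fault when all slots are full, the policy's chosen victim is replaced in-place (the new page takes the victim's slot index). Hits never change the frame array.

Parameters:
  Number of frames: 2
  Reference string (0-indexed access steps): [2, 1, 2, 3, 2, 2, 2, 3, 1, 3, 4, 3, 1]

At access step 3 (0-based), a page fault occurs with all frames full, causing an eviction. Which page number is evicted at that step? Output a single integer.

Answer: 1

Derivation:
Step 0: ref 2 -> FAULT, frames=[2,-]
Step 1: ref 1 -> FAULT, frames=[2,1]
Step 2: ref 2 -> HIT, frames=[2,1]
Step 3: ref 3 -> FAULT, evict 1, frames=[2,3]
At step 3: evicted page 1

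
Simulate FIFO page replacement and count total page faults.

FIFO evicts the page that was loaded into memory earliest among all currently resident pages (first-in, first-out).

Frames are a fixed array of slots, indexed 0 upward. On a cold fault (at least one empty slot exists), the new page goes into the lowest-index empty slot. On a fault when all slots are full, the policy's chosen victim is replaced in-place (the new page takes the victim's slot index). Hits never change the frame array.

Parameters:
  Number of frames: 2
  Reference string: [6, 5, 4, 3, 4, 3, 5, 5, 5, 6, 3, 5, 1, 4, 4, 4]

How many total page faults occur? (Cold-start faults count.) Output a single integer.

Step 0: ref 6 → FAULT, frames=[6,-]
Step 1: ref 5 → FAULT, frames=[6,5]
Step 2: ref 4 → FAULT (evict 6), frames=[4,5]
Step 3: ref 3 → FAULT (evict 5), frames=[4,3]
Step 4: ref 4 → HIT, frames=[4,3]
Step 5: ref 3 → HIT, frames=[4,3]
Step 6: ref 5 → FAULT (evict 4), frames=[5,3]
Step 7: ref 5 → HIT, frames=[5,3]
Step 8: ref 5 → HIT, frames=[5,3]
Step 9: ref 6 → FAULT (evict 3), frames=[5,6]
Step 10: ref 3 → FAULT (evict 5), frames=[3,6]
Step 11: ref 5 → FAULT (evict 6), frames=[3,5]
Step 12: ref 1 → FAULT (evict 3), frames=[1,5]
Step 13: ref 4 → FAULT (evict 5), frames=[1,4]
Step 14: ref 4 → HIT, frames=[1,4]
Step 15: ref 4 → HIT, frames=[1,4]
Total faults: 10

Answer: 10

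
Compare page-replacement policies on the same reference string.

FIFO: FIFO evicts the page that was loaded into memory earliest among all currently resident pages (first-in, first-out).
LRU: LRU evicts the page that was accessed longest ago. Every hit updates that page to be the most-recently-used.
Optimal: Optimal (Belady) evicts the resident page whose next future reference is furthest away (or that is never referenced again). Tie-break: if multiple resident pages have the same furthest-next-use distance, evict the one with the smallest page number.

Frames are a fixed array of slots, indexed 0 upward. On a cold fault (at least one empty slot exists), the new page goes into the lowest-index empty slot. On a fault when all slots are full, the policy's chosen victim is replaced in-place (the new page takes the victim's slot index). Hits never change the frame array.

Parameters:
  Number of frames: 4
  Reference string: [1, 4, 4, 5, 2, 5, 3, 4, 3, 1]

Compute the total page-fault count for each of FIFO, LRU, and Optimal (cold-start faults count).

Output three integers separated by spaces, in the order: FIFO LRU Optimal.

--- FIFO ---
  step 0: ref 1 -> FAULT, frames=[1,-,-,-] (faults so far: 1)
  step 1: ref 4 -> FAULT, frames=[1,4,-,-] (faults so far: 2)
  step 2: ref 4 -> HIT, frames=[1,4,-,-] (faults so far: 2)
  step 3: ref 5 -> FAULT, frames=[1,4,5,-] (faults so far: 3)
  step 4: ref 2 -> FAULT, frames=[1,4,5,2] (faults so far: 4)
  step 5: ref 5 -> HIT, frames=[1,4,5,2] (faults so far: 4)
  step 6: ref 3 -> FAULT, evict 1, frames=[3,4,5,2] (faults so far: 5)
  step 7: ref 4 -> HIT, frames=[3,4,5,2] (faults so far: 5)
  step 8: ref 3 -> HIT, frames=[3,4,5,2] (faults so far: 5)
  step 9: ref 1 -> FAULT, evict 4, frames=[3,1,5,2] (faults so far: 6)
  FIFO total faults: 6
--- LRU ---
  step 0: ref 1 -> FAULT, frames=[1,-,-,-] (faults so far: 1)
  step 1: ref 4 -> FAULT, frames=[1,4,-,-] (faults so far: 2)
  step 2: ref 4 -> HIT, frames=[1,4,-,-] (faults so far: 2)
  step 3: ref 5 -> FAULT, frames=[1,4,5,-] (faults so far: 3)
  step 4: ref 2 -> FAULT, frames=[1,4,5,2] (faults so far: 4)
  step 5: ref 5 -> HIT, frames=[1,4,5,2] (faults so far: 4)
  step 6: ref 3 -> FAULT, evict 1, frames=[3,4,5,2] (faults so far: 5)
  step 7: ref 4 -> HIT, frames=[3,4,5,2] (faults so far: 5)
  step 8: ref 3 -> HIT, frames=[3,4,5,2] (faults so far: 5)
  step 9: ref 1 -> FAULT, evict 2, frames=[3,4,5,1] (faults so far: 6)
  LRU total faults: 6
--- Optimal ---
  step 0: ref 1 -> FAULT, frames=[1,-,-,-] (faults so far: 1)
  step 1: ref 4 -> FAULT, frames=[1,4,-,-] (faults so far: 2)
  step 2: ref 4 -> HIT, frames=[1,4,-,-] (faults so far: 2)
  step 3: ref 5 -> FAULT, frames=[1,4,5,-] (faults so far: 3)
  step 4: ref 2 -> FAULT, frames=[1,4,5,2] (faults so far: 4)
  step 5: ref 5 -> HIT, frames=[1,4,5,2] (faults so far: 4)
  step 6: ref 3 -> FAULT, evict 2, frames=[1,4,5,3] (faults so far: 5)
  step 7: ref 4 -> HIT, frames=[1,4,5,3] (faults so far: 5)
  step 8: ref 3 -> HIT, frames=[1,4,5,3] (faults so far: 5)
  step 9: ref 1 -> HIT, frames=[1,4,5,3] (faults so far: 5)
  Optimal total faults: 5

Answer: 6 6 5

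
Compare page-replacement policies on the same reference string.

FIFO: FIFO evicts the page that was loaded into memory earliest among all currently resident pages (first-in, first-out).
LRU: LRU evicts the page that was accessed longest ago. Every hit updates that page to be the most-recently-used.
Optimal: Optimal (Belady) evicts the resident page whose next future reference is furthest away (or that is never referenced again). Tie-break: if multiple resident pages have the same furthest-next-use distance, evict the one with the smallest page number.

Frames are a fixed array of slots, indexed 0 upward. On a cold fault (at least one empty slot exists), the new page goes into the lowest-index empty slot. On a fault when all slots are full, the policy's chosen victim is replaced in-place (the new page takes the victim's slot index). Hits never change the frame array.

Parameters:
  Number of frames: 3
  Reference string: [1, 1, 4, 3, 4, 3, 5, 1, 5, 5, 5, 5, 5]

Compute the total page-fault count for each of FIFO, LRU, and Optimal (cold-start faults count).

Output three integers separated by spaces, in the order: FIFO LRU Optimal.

--- FIFO ---
  step 0: ref 1 -> FAULT, frames=[1,-,-] (faults so far: 1)
  step 1: ref 1 -> HIT, frames=[1,-,-] (faults so far: 1)
  step 2: ref 4 -> FAULT, frames=[1,4,-] (faults so far: 2)
  step 3: ref 3 -> FAULT, frames=[1,4,3] (faults so far: 3)
  step 4: ref 4 -> HIT, frames=[1,4,3] (faults so far: 3)
  step 5: ref 3 -> HIT, frames=[1,4,3] (faults so far: 3)
  step 6: ref 5 -> FAULT, evict 1, frames=[5,4,3] (faults so far: 4)
  step 7: ref 1 -> FAULT, evict 4, frames=[5,1,3] (faults so far: 5)
  step 8: ref 5 -> HIT, frames=[5,1,3] (faults so far: 5)
  step 9: ref 5 -> HIT, frames=[5,1,3] (faults so far: 5)
  step 10: ref 5 -> HIT, frames=[5,1,3] (faults so far: 5)
  step 11: ref 5 -> HIT, frames=[5,1,3] (faults so far: 5)
  step 12: ref 5 -> HIT, frames=[5,1,3] (faults so far: 5)
  FIFO total faults: 5
--- LRU ---
  step 0: ref 1 -> FAULT, frames=[1,-,-] (faults so far: 1)
  step 1: ref 1 -> HIT, frames=[1,-,-] (faults so far: 1)
  step 2: ref 4 -> FAULT, frames=[1,4,-] (faults so far: 2)
  step 3: ref 3 -> FAULT, frames=[1,4,3] (faults so far: 3)
  step 4: ref 4 -> HIT, frames=[1,4,3] (faults so far: 3)
  step 5: ref 3 -> HIT, frames=[1,4,3] (faults so far: 3)
  step 6: ref 5 -> FAULT, evict 1, frames=[5,4,3] (faults so far: 4)
  step 7: ref 1 -> FAULT, evict 4, frames=[5,1,3] (faults so far: 5)
  step 8: ref 5 -> HIT, frames=[5,1,3] (faults so far: 5)
  step 9: ref 5 -> HIT, frames=[5,1,3] (faults so far: 5)
  step 10: ref 5 -> HIT, frames=[5,1,3] (faults so far: 5)
  step 11: ref 5 -> HIT, frames=[5,1,3] (faults so far: 5)
  step 12: ref 5 -> HIT, frames=[5,1,3] (faults so far: 5)
  LRU total faults: 5
--- Optimal ---
  step 0: ref 1 -> FAULT, frames=[1,-,-] (faults so far: 1)
  step 1: ref 1 -> HIT, frames=[1,-,-] (faults so far: 1)
  step 2: ref 4 -> FAULT, frames=[1,4,-] (faults so far: 2)
  step 3: ref 3 -> FAULT, frames=[1,4,3] (faults so far: 3)
  step 4: ref 4 -> HIT, frames=[1,4,3] (faults so far: 3)
  step 5: ref 3 -> HIT, frames=[1,4,3] (faults so far: 3)
  step 6: ref 5 -> FAULT, evict 3, frames=[1,4,5] (faults so far: 4)
  step 7: ref 1 -> HIT, frames=[1,4,5] (faults so far: 4)
  step 8: ref 5 -> HIT, frames=[1,4,5] (faults so far: 4)
  step 9: ref 5 -> HIT, frames=[1,4,5] (faults so far: 4)
  step 10: ref 5 -> HIT, frames=[1,4,5] (faults so far: 4)
  step 11: ref 5 -> HIT, frames=[1,4,5] (faults so far: 4)
  step 12: ref 5 -> HIT, frames=[1,4,5] (faults so far: 4)
  Optimal total faults: 4

Answer: 5 5 4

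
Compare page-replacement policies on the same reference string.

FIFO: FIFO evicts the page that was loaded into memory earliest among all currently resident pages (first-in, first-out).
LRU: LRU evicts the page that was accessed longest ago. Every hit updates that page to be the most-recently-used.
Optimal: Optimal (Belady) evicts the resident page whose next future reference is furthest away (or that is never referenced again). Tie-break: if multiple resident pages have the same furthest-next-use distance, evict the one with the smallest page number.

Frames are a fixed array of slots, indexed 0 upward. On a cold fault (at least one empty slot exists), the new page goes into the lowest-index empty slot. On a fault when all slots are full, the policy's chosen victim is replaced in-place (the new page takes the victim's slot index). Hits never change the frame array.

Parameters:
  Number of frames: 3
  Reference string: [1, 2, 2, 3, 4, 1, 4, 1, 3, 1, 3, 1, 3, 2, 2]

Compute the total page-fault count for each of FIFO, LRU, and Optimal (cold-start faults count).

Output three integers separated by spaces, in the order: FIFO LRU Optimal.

--- FIFO ---
  step 0: ref 1 -> FAULT, frames=[1,-,-] (faults so far: 1)
  step 1: ref 2 -> FAULT, frames=[1,2,-] (faults so far: 2)
  step 2: ref 2 -> HIT, frames=[1,2,-] (faults so far: 2)
  step 3: ref 3 -> FAULT, frames=[1,2,3] (faults so far: 3)
  step 4: ref 4 -> FAULT, evict 1, frames=[4,2,3] (faults so far: 4)
  step 5: ref 1 -> FAULT, evict 2, frames=[4,1,3] (faults so far: 5)
  step 6: ref 4 -> HIT, frames=[4,1,3] (faults so far: 5)
  step 7: ref 1 -> HIT, frames=[4,1,3] (faults so far: 5)
  step 8: ref 3 -> HIT, frames=[4,1,3] (faults so far: 5)
  step 9: ref 1 -> HIT, frames=[4,1,3] (faults so far: 5)
  step 10: ref 3 -> HIT, frames=[4,1,3] (faults so far: 5)
  step 11: ref 1 -> HIT, frames=[4,1,3] (faults so far: 5)
  step 12: ref 3 -> HIT, frames=[4,1,3] (faults so far: 5)
  step 13: ref 2 -> FAULT, evict 3, frames=[4,1,2] (faults so far: 6)
  step 14: ref 2 -> HIT, frames=[4,1,2] (faults so far: 6)
  FIFO total faults: 6
--- LRU ---
  step 0: ref 1 -> FAULT, frames=[1,-,-] (faults so far: 1)
  step 1: ref 2 -> FAULT, frames=[1,2,-] (faults so far: 2)
  step 2: ref 2 -> HIT, frames=[1,2,-] (faults so far: 2)
  step 3: ref 3 -> FAULT, frames=[1,2,3] (faults so far: 3)
  step 4: ref 4 -> FAULT, evict 1, frames=[4,2,3] (faults so far: 4)
  step 5: ref 1 -> FAULT, evict 2, frames=[4,1,3] (faults so far: 5)
  step 6: ref 4 -> HIT, frames=[4,1,3] (faults so far: 5)
  step 7: ref 1 -> HIT, frames=[4,1,3] (faults so far: 5)
  step 8: ref 3 -> HIT, frames=[4,1,3] (faults so far: 5)
  step 9: ref 1 -> HIT, frames=[4,1,3] (faults so far: 5)
  step 10: ref 3 -> HIT, frames=[4,1,3] (faults so far: 5)
  step 11: ref 1 -> HIT, frames=[4,1,3] (faults so far: 5)
  step 12: ref 3 -> HIT, frames=[4,1,3] (faults so far: 5)
  step 13: ref 2 -> FAULT, evict 4, frames=[2,1,3] (faults so far: 6)
  step 14: ref 2 -> HIT, frames=[2,1,3] (faults so far: 6)
  LRU total faults: 6
--- Optimal ---
  step 0: ref 1 -> FAULT, frames=[1,-,-] (faults so far: 1)
  step 1: ref 2 -> FAULT, frames=[1,2,-] (faults so far: 2)
  step 2: ref 2 -> HIT, frames=[1,2,-] (faults so far: 2)
  step 3: ref 3 -> FAULT, frames=[1,2,3] (faults so far: 3)
  step 4: ref 4 -> FAULT, evict 2, frames=[1,4,3] (faults so far: 4)
  step 5: ref 1 -> HIT, frames=[1,4,3] (faults so far: 4)
  step 6: ref 4 -> HIT, frames=[1,4,3] (faults so far: 4)
  step 7: ref 1 -> HIT, frames=[1,4,3] (faults so far: 4)
  step 8: ref 3 -> HIT, frames=[1,4,3] (faults so far: 4)
  step 9: ref 1 -> HIT, frames=[1,4,3] (faults so far: 4)
  step 10: ref 3 -> HIT, frames=[1,4,3] (faults so far: 4)
  step 11: ref 1 -> HIT, frames=[1,4,3] (faults so far: 4)
  step 12: ref 3 -> HIT, frames=[1,4,3] (faults so far: 4)
  step 13: ref 2 -> FAULT, evict 1, frames=[2,4,3] (faults so far: 5)
  step 14: ref 2 -> HIT, frames=[2,4,3] (faults so far: 5)
  Optimal total faults: 5

Answer: 6 6 5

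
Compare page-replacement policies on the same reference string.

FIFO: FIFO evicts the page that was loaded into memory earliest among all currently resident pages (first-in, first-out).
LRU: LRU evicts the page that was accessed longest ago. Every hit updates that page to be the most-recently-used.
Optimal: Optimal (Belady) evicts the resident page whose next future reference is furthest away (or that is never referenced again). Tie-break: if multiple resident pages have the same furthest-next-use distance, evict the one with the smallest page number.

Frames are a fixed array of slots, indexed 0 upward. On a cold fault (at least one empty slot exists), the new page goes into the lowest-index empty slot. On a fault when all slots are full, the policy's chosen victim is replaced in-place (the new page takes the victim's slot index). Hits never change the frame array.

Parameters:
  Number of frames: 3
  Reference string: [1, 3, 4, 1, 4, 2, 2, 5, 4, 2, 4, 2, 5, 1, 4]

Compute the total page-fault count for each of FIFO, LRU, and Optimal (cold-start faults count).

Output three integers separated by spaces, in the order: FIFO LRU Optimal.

Answer: 7 7 6

Derivation:
--- FIFO ---
  step 0: ref 1 -> FAULT, frames=[1,-,-] (faults so far: 1)
  step 1: ref 3 -> FAULT, frames=[1,3,-] (faults so far: 2)
  step 2: ref 4 -> FAULT, frames=[1,3,4] (faults so far: 3)
  step 3: ref 1 -> HIT, frames=[1,3,4] (faults so far: 3)
  step 4: ref 4 -> HIT, frames=[1,3,4] (faults so far: 3)
  step 5: ref 2 -> FAULT, evict 1, frames=[2,3,4] (faults so far: 4)
  step 6: ref 2 -> HIT, frames=[2,3,4] (faults so far: 4)
  step 7: ref 5 -> FAULT, evict 3, frames=[2,5,4] (faults so far: 5)
  step 8: ref 4 -> HIT, frames=[2,5,4] (faults so far: 5)
  step 9: ref 2 -> HIT, frames=[2,5,4] (faults so far: 5)
  step 10: ref 4 -> HIT, frames=[2,5,4] (faults so far: 5)
  step 11: ref 2 -> HIT, frames=[2,5,4] (faults so far: 5)
  step 12: ref 5 -> HIT, frames=[2,5,4] (faults so far: 5)
  step 13: ref 1 -> FAULT, evict 4, frames=[2,5,1] (faults so far: 6)
  step 14: ref 4 -> FAULT, evict 2, frames=[4,5,1] (faults so far: 7)
  FIFO total faults: 7
--- LRU ---
  step 0: ref 1 -> FAULT, frames=[1,-,-] (faults so far: 1)
  step 1: ref 3 -> FAULT, frames=[1,3,-] (faults so far: 2)
  step 2: ref 4 -> FAULT, frames=[1,3,4] (faults so far: 3)
  step 3: ref 1 -> HIT, frames=[1,3,4] (faults so far: 3)
  step 4: ref 4 -> HIT, frames=[1,3,4] (faults so far: 3)
  step 5: ref 2 -> FAULT, evict 3, frames=[1,2,4] (faults so far: 4)
  step 6: ref 2 -> HIT, frames=[1,2,4] (faults so far: 4)
  step 7: ref 5 -> FAULT, evict 1, frames=[5,2,4] (faults so far: 5)
  step 8: ref 4 -> HIT, frames=[5,2,4] (faults so far: 5)
  step 9: ref 2 -> HIT, frames=[5,2,4] (faults so far: 5)
  step 10: ref 4 -> HIT, frames=[5,2,4] (faults so far: 5)
  step 11: ref 2 -> HIT, frames=[5,2,4] (faults so far: 5)
  step 12: ref 5 -> HIT, frames=[5,2,4] (faults so far: 5)
  step 13: ref 1 -> FAULT, evict 4, frames=[5,2,1] (faults so far: 6)
  step 14: ref 4 -> FAULT, evict 2, frames=[5,4,1] (faults so far: 7)
  LRU total faults: 7
--- Optimal ---
  step 0: ref 1 -> FAULT, frames=[1,-,-] (faults so far: 1)
  step 1: ref 3 -> FAULT, frames=[1,3,-] (faults so far: 2)
  step 2: ref 4 -> FAULT, frames=[1,3,4] (faults so far: 3)
  step 3: ref 1 -> HIT, frames=[1,3,4] (faults so far: 3)
  step 4: ref 4 -> HIT, frames=[1,3,4] (faults so far: 3)
  step 5: ref 2 -> FAULT, evict 3, frames=[1,2,4] (faults so far: 4)
  step 6: ref 2 -> HIT, frames=[1,2,4] (faults so far: 4)
  step 7: ref 5 -> FAULT, evict 1, frames=[5,2,4] (faults so far: 5)
  step 8: ref 4 -> HIT, frames=[5,2,4] (faults so far: 5)
  step 9: ref 2 -> HIT, frames=[5,2,4] (faults so far: 5)
  step 10: ref 4 -> HIT, frames=[5,2,4] (faults so far: 5)
  step 11: ref 2 -> HIT, frames=[5,2,4] (faults so far: 5)
  step 12: ref 5 -> HIT, frames=[5,2,4] (faults so far: 5)
  step 13: ref 1 -> FAULT, evict 2, frames=[5,1,4] (faults so far: 6)
  step 14: ref 4 -> HIT, frames=[5,1,4] (faults so far: 6)
  Optimal total faults: 6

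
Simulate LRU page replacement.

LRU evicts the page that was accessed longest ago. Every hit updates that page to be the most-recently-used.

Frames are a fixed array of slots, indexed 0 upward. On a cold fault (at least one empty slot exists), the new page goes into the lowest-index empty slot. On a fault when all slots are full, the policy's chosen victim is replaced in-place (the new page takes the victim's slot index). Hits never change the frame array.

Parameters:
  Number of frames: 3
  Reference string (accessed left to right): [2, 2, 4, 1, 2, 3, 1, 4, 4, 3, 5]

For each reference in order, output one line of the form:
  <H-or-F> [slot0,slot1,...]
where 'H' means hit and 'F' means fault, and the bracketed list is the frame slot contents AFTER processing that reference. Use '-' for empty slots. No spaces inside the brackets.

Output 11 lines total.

F [2,-,-]
H [2,-,-]
F [2,4,-]
F [2,4,1]
H [2,4,1]
F [2,3,1]
H [2,3,1]
F [4,3,1]
H [4,3,1]
H [4,3,1]
F [4,3,5]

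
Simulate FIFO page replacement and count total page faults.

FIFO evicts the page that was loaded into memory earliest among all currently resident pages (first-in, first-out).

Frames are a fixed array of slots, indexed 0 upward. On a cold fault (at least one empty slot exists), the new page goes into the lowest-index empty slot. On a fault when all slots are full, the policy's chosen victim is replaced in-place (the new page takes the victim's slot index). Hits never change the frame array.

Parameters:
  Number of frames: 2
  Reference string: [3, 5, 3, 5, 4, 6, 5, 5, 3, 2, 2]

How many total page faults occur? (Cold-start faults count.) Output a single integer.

Step 0: ref 3 → FAULT, frames=[3,-]
Step 1: ref 5 → FAULT, frames=[3,5]
Step 2: ref 3 → HIT, frames=[3,5]
Step 3: ref 5 → HIT, frames=[3,5]
Step 4: ref 4 → FAULT (evict 3), frames=[4,5]
Step 5: ref 6 → FAULT (evict 5), frames=[4,6]
Step 6: ref 5 → FAULT (evict 4), frames=[5,6]
Step 7: ref 5 → HIT, frames=[5,6]
Step 8: ref 3 → FAULT (evict 6), frames=[5,3]
Step 9: ref 2 → FAULT (evict 5), frames=[2,3]
Step 10: ref 2 → HIT, frames=[2,3]
Total faults: 7

Answer: 7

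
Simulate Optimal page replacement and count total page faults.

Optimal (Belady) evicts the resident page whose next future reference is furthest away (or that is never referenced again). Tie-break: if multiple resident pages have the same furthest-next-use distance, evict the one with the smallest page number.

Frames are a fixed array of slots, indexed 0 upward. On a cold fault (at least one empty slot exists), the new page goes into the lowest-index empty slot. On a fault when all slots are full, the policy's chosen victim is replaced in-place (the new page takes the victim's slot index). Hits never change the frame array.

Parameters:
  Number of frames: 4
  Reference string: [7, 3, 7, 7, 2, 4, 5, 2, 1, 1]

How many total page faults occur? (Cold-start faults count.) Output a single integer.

Step 0: ref 7 → FAULT, frames=[7,-,-,-]
Step 1: ref 3 → FAULT, frames=[7,3,-,-]
Step 2: ref 7 → HIT, frames=[7,3,-,-]
Step 3: ref 7 → HIT, frames=[7,3,-,-]
Step 4: ref 2 → FAULT, frames=[7,3,2,-]
Step 5: ref 4 → FAULT, frames=[7,3,2,4]
Step 6: ref 5 → FAULT (evict 3), frames=[7,5,2,4]
Step 7: ref 2 → HIT, frames=[7,5,2,4]
Step 8: ref 1 → FAULT (evict 2), frames=[7,5,1,4]
Step 9: ref 1 → HIT, frames=[7,5,1,4]
Total faults: 6

Answer: 6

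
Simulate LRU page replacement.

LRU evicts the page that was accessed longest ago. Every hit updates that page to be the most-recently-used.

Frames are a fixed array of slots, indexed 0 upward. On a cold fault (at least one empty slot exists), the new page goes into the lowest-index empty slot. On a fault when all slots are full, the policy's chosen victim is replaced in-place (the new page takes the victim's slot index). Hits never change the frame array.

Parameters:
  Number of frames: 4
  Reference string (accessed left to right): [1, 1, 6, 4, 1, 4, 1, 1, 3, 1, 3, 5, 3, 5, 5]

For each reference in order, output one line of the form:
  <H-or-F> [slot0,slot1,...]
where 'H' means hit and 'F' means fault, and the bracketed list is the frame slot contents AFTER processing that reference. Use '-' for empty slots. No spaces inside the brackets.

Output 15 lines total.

F [1,-,-,-]
H [1,-,-,-]
F [1,6,-,-]
F [1,6,4,-]
H [1,6,4,-]
H [1,6,4,-]
H [1,6,4,-]
H [1,6,4,-]
F [1,6,4,3]
H [1,6,4,3]
H [1,6,4,3]
F [1,5,4,3]
H [1,5,4,3]
H [1,5,4,3]
H [1,5,4,3]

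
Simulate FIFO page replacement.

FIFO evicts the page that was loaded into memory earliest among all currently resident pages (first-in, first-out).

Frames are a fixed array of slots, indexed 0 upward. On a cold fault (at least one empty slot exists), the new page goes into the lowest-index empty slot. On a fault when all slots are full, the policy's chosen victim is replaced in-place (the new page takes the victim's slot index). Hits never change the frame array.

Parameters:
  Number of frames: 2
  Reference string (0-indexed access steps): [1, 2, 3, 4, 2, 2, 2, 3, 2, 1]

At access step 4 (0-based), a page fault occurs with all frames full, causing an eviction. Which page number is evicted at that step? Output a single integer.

Step 0: ref 1 -> FAULT, frames=[1,-]
Step 1: ref 2 -> FAULT, frames=[1,2]
Step 2: ref 3 -> FAULT, evict 1, frames=[3,2]
Step 3: ref 4 -> FAULT, evict 2, frames=[3,4]
Step 4: ref 2 -> FAULT, evict 3, frames=[2,4]
At step 4: evicted page 3

Answer: 3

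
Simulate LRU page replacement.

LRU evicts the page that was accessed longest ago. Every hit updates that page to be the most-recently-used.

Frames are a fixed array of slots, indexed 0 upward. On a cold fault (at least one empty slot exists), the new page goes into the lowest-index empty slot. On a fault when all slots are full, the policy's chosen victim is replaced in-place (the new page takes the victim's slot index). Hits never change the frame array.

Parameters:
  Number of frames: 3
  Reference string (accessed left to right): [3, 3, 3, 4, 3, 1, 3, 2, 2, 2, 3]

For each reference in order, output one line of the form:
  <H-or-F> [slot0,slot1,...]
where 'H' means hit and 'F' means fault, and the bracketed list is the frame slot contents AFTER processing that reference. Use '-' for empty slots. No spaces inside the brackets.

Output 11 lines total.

F [3,-,-]
H [3,-,-]
H [3,-,-]
F [3,4,-]
H [3,4,-]
F [3,4,1]
H [3,4,1]
F [3,2,1]
H [3,2,1]
H [3,2,1]
H [3,2,1]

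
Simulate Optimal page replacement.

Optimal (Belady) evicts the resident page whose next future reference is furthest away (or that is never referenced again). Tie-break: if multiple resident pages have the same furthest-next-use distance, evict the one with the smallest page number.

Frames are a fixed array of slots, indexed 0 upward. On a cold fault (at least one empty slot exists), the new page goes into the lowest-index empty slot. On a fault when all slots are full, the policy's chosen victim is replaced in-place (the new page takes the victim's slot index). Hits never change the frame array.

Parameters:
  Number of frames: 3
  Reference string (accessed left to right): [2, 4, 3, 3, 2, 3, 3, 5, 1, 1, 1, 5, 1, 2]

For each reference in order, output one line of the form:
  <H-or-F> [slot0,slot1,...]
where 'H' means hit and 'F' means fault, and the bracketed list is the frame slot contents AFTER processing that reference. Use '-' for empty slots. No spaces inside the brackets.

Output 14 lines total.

F [2,-,-]
F [2,4,-]
F [2,4,3]
H [2,4,3]
H [2,4,3]
H [2,4,3]
H [2,4,3]
F [2,4,5]
F [2,1,5]
H [2,1,5]
H [2,1,5]
H [2,1,5]
H [2,1,5]
H [2,1,5]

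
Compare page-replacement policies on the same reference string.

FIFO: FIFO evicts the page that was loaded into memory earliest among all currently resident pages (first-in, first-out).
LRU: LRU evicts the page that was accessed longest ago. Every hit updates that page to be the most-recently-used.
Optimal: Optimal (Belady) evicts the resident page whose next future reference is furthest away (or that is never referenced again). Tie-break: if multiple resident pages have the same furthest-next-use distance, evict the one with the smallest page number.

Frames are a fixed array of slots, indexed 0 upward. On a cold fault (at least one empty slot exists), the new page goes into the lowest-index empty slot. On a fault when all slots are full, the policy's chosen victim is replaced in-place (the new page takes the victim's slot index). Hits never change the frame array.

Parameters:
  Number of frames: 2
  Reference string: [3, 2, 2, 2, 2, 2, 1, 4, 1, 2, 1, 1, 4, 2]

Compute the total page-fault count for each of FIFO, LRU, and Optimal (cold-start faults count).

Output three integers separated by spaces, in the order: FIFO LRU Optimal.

Answer: 8 7 6

Derivation:
--- FIFO ---
  step 0: ref 3 -> FAULT, frames=[3,-] (faults so far: 1)
  step 1: ref 2 -> FAULT, frames=[3,2] (faults so far: 2)
  step 2: ref 2 -> HIT, frames=[3,2] (faults so far: 2)
  step 3: ref 2 -> HIT, frames=[3,2] (faults so far: 2)
  step 4: ref 2 -> HIT, frames=[3,2] (faults so far: 2)
  step 5: ref 2 -> HIT, frames=[3,2] (faults so far: 2)
  step 6: ref 1 -> FAULT, evict 3, frames=[1,2] (faults so far: 3)
  step 7: ref 4 -> FAULT, evict 2, frames=[1,4] (faults so far: 4)
  step 8: ref 1 -> HIT, frames=[1,4] (faults so far: 4)
  step 9: ref 2 -> FAULT, evict 1, frames=[2,4] (faults so far: 5)
  step 10: ref 1 -> FAULT, evict 4, frames=[2,1] (faults so far: 6)
  step 11: ref 1 -> HIT, frames=[2,1] (faults so far: 6)
  step 12: ref 4 -> FAULT, evict 2, frames=[4,1] (faults so far: 7)
  step 13: ref 2 -> FAULT, evict 1, frames=[4,2] (faults so far: 8)
  FIFO total faults: 8
--- LRU ---
  step 0: ref 3 -> FAULT, frames=[3,-] (faults so far: 1)
  step 1: ref 2 -> FAULT, frames=[3,2] (faults so far: 2)
  step 2: ref 2 -> HIT, frames=[3,2] (faults so far: 2)
  step 3: ref 2 -> HIT, frames=[3,2] (faults so far: 2)
  step 4: ref 2 -> HIT, frames=[3,2] (faults so far: 2)
  step 5: ref 2 -> HIT, frames=[3,2] (faults so far: 2)
  step 6: ref 1 -> FAULT, evict 3, frames=[1,2] (faults so far: 3)
  step 7: ref 4 -> FAULT, evict 2, frames=[1,4] (faults so far: 4)
  step 8: ref 1 -> HIT, frames=[1,4] (faults so far: 4)
  step 9: ref 2 -> FAULT, evict 4, frames=[1,2] (faults so far: 5)
  step 10: ref 1 -> HIT, frames=[1,2] (faults so far: 5)
  step 11: ref 1 -> HIT, frames=[1,2] (faults so far: 5)
  step 12: ref 4 -> FAULT, evict 2, frames=[1,4] (faults so far: 6)
  step 13: ref 2 -> FAULT, evict 1, frames=[2,4] (faults so far: 7)
  LRU total faults: 7
--- Optimal ---
  step 0: ref 3 -> FAULT, frames=[3,-] (faults so far: 1)
  step 1: ref 2 -> FAULT, frames=[3,2] (faults so far: 2)
  step 2: ref 2 -> HIT, frames=[3,2] (faults so far: 2)
  step 3: ref 2 -> HIT, frames=[3,2] (faults so far: 2)
  step 4: ref 2 -> HIT, frames=[3,2] (faults so far: 2)
  step 5: ref 2 -> HIT, frames=[3,2] (faults so far: 2)
  step 6: ref 1 -> FAULT, evict 3, frames=[1,2] (faults so far: 3)
  step 7: ref 4 -> FAULT, evict 2, frames=[1,4] (faults so far: 4)
  step 8: ref 1 -> HIT, frames=[1,4] (faults so far: 4)
  step 9: ref 2 -> FAULT, evict 4, frames=[1,2] (faults so far: 5)
  step 10: ref 1 -> HIT, frames=[1,2] (faults so far: 5)
  step 11: ref 1 -> HIT, frames=[1,2] (faults so far: 5)
  step 12: ref 4 -> FAULT, evict 1, frames=[4,2] (faults so far: 6)
  step 13: ref 2 -> HIT, frames=[4,2] (faults so far: 6)
  Optimal total faults: 6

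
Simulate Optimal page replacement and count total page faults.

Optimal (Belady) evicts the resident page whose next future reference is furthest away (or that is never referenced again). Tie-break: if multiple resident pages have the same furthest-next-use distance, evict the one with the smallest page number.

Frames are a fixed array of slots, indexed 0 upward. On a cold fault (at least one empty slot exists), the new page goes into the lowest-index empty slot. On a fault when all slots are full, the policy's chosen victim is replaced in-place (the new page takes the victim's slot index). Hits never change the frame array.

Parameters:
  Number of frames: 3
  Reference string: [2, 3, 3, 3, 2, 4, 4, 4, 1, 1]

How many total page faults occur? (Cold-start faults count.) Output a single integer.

Step 0: ref 2 → FAULT, frames=[2,-,-]
Step 1: ref 3 → FAULT, frames=[2,3,-]
Step 2: ref 3 → HIT, frames=[2,3,-]
Step 3: ref 3 → HIT, frames=[2,3,-]
Step 4: ref 2 → HIT, frames=[2,3,-]
Step 5: ref 4 → FAULT, frames=[2,3,4]
Step 6: ref 4 → HIT, frames=[2,3,4]
Step 7: ref 4 → HIT, frames=[2,3,4]
Step 8: ref 1 → FAULT (evict 2), frames=[1,3,4]
Step 9: ref 1 → HIT, frames=[1,3,4]
Total faults: 4

Answer: 4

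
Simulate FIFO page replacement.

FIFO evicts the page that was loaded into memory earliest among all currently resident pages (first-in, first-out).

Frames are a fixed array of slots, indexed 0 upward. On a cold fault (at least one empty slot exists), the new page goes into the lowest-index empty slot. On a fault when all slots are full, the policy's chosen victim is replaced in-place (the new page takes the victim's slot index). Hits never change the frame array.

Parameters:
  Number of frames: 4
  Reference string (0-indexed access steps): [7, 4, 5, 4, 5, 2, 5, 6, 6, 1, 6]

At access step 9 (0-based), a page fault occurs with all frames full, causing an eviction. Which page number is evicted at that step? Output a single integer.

Step 0: ref 7 -> FAULT, frames=[7,-,-,-]
Step 1: ref 4 -> FAULT, frames=[7,4,-,-]
Step 2: ref 5 -> FAULT, frames=[7,4,5,-]
Step 3: ref 4 -> HIT, frames=[7,4,5,-]
Step 4: ref 5 -> HIT, frames=[7,4,5,-]
Step 5: ref 2 -> FAULT, frames=[7,4,5,2]
Step 6: ref 5 -> HIT, frames=[7,4,5,2]
Step 7: ref 6 -> FAULT, evict 7, frames=[6,4,5,2]
Step 8: ref 6 -> HIT, frames=[6,4,5,2]
Step 9: ref 1 -> FAULT, evict 4, frames=[6,1,5,2]
At step 9: evicted page 4

Answer: 4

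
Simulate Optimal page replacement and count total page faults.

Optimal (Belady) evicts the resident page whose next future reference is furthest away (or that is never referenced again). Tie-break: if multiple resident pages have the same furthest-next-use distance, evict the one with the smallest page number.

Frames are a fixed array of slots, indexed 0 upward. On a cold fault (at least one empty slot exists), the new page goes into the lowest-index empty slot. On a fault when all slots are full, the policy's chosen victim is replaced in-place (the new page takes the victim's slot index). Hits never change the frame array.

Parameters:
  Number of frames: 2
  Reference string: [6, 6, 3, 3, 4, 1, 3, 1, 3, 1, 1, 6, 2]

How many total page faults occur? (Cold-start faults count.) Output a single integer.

Step 0: ref 6 → FAULT, frames=[6,-]
Step 1: ref 6 → HIT, frames=[6,-]
Step 2: ref 3 → FAULT, frames=[6,3]
Step 3: ref 3 → HIT, frames=[6,3]
Step 4: ref 4 → FAULT (evict 6), frames=[4,3]
Step 5: ref 1 → FAULT (evict 4), frames=[1,3]
Step 6: ref 3 → HIT, frames=[1,3]
Step 7: ref 1 → HIT, frames=[1,3]
Step 8: ref 3 → HIT, frames=[1,3]
Step 9: ref 1 → HIT, frames=[1,3]
Step 10: ref 1 → HIT, frames=[1,3]
Step 11: ref 6 → FAULT (evict 1), frames=[6,3]
Step 12: ref 2 → FAULT (evict 3), frames=[6,2]
Total faults: 6

Answer: 6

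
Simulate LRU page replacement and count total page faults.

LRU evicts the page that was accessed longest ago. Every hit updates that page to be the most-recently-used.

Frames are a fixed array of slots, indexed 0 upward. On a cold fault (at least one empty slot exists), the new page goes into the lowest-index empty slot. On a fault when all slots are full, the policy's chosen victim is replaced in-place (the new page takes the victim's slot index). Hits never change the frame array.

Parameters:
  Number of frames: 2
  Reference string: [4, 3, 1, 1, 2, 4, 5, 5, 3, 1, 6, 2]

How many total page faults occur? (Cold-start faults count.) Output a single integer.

Answer: 10

Derivation:
Step 0: ref 4 → FAULT, frames=[4,-]
Step 1: ref 3 → FAULT, frames=[4,3]
Step 2: ref 1 → FAULT (evict 4), frames=[1,3]
Step 3: ref 1 → HIT, frames=[1,3]
Step 4: ref 2 → FAULT (evict 3), frames=[1,2]
Step 5: ref 4 → FAULT (evict 1), frames=[4,2]
Step 6: ref 5 → FAULT (evict 2), frames=[4,5]
Step 7: ref 5 → HIT, frames=[4,5]
Step 8: ref 3 → FAULT (evict 4), frames=[3,5]
Step 9: ref 1 → FAULT (evict 5), frames=[3,1]
Step 10: ref 6 → FAULT (evict 3), frames=[6,1]
Step 11: ref 2 → FAULT (evict 1), frames=[6,2]
Total faults: 10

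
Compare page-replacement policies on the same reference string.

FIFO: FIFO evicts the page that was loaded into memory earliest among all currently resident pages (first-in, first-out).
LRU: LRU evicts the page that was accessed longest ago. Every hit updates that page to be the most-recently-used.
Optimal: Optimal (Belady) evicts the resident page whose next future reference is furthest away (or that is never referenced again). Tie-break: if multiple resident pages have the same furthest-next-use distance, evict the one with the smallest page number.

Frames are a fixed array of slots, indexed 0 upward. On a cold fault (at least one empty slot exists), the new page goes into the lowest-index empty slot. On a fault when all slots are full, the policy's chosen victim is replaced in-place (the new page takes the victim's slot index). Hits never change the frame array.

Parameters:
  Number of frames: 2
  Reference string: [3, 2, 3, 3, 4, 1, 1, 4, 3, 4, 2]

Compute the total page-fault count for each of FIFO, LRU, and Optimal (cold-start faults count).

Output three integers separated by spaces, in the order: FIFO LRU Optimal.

Answer: 7 6 6

Derivation:
--- FIFO ---
  step 0: ref 3 -> FAULT, frames=[3,-] (faults so far: 1)
  step 1: ref 2 -> FAULT, frames=[3,2] (faults so far: 2)
  step 2: ref 3 -> HIT, frames=[3,2] (faults so far: 2)
  step 3: ref 3 -> HIT, frames=[3,2] (faults so far: 2)
  step 4: ref 4 -> FAULT, evict 3, frames=[4,2] (faults so far: 3)
  step 5: ref 1 -> FAULT, evict 2, frames=[4,1] (faults so far: 4)
  step 6: ref 1 -> HIT, frames=[4,1] (faults so far: 4)
  step 7: ref 4 -> HIT, frames=[4,1] (faults so far: 4)
  step 8: ref 3 -> FAULT, evict 4, frames=[3,1] (faults so far: 5)
  step 9: ref 4 -> FAULT, evict 1, frames=[3,4] (faults so far: 6)
  step 10: ref 2 -> FAULT, evict 3, frames=[2,4] (faults so far: 7)
  FIFO total faults: 7
--- LRU ---
  step 0: ref 3 -> FAULT, frames=[3,-] (faults so far: 1)
  step 1: ref 2 -> FAULT, frames=[3,2] (faults so far: 2)
  step 2: ref 3 -> HIT, frames=[3,2] (faults so far: 2)
  step 3: ref 3 -> HIT, frames=[3,2] (faults so far: 2)
  step 4: ref 4 -> FAULT, evict 2, frames=[3,4] (faults so far: 3)
  step 5: ref 1 -> FAULT, evict 3, frames=[1,4] (faults so far: 4)
  step 6: ref 1 -> HIT, frames=[1,4] (faults so far: 4)
  step 7: ref 4 -> HIT, frames=[1,4] (faults so far: 4)
  step 8: ref 3 -> FAULT, evict 1, frames=[3,4] (faults so far: 5)
  step 9: ref 4 -> HIT, frames=[3,4] (faults so far: 5)
  step 10: ref 2 -> FAULT, evict 3, frames=[2,4] (faults so far: 6)
  LRU total faults: 6
--- Optimal ---
  step 0: ref 3 -> FAULT, frames=[3,-] (faults so far: 1)
  step 1: ref 2 -> FAULT, frames=[3,2] (faults so far: 2)
  step 2: ref 3 -> HIT, frames=[3,2] (faults so far: 2)
  step 3: ref 3 -> HIT, frames=[3,2] (faults so far: 2)
  step 4: ref 4 -> FAULT, evict 2, frames=[3,4] (faults so far: 3)
  step 5: ref 1 -> FAULT, evict 3, frames=[1,4] (faults so far: 4)
  step 6: ref 1 -> HIT, frames=[1,4] (faults so far: 4)
  step 7: ref 4 -> HIT, frames=[1,4] (faults so far: 4)
  step 8: ref 3 -> FAULT, evict 1, frames=[3,4] (faults so far: 5)
  step 9: ref 4 -> HIT, frames=[3,4] (faults so far: 5)
  step 10: ref 2 -> FAULT, evict 3, frames=[2,4] (faults so far: 6)
  Optimal total faults: 6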